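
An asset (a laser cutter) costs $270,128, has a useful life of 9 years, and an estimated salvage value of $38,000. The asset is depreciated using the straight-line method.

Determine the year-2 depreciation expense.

Depreciable base = $270,128 − $38,000 = $232,128.
Annual expense = $232,128 / 9 = $25,792.

$25,792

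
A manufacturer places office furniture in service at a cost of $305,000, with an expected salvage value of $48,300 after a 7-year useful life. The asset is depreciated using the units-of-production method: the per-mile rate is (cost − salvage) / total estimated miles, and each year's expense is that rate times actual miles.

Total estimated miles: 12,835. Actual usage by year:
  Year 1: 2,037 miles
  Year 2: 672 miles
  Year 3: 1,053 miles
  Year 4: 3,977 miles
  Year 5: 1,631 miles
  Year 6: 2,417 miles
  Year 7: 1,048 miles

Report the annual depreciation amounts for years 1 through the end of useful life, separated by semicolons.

Depreciable base = $305,000 − $48,300 = $256,700.
Rate = $256,700 / 12,835 miles = $20 per mile.
Year 1: 2,037 × $20 = $40,740. Book value $264,260.
Year 2: 672 × $20 = $13,440. Book value $250,820.
Year 3: 1,053 × $20 = $21,060. Book value $229,760.
Year 4: 3,977 × $20 = $79,540. Book value $150,220.
Year 5: 1,631 × $20 = $32,620. Book value $117,600.
Year 6: 2,417 × $20 = $48,340. Book value $69,260.
Year 7: 1,048 × $20 = $20,960. Book value $48,300.

$40,740; $13,440; $21,060; $79,540; $32,620; $48,340; $20,960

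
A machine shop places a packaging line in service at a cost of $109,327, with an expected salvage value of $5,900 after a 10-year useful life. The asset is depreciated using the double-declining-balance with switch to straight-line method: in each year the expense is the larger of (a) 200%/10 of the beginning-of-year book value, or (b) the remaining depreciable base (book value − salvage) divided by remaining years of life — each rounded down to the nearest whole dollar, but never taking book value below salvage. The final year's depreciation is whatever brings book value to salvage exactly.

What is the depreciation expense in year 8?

Depreciable base = $109,327 − $5,900 = $103,427.
Year 1: DB = ⌊$109,327 × 200%/10⌋ = $21,865; SL = ⌊$103,427/10⌋ = $10,342 → take DB $21,865. Book value $87,462.
Year 2: DB = ⌊$87,462 × 200%/10⌋ = $17,492; SL = ⌊$81,562/9⌋ = $9,062 → take DB $17,492. Book value $69,970.
Year 3: DB = ⌊$69,970 × 200%/10⌋ = $13,994; SL = ⌊$64,070/8⌋ = $8,008 → take DB $13,994. Book value $55,976.
Year 4: DB = ⌊$55,976 × 200%/10⌋ = $11,195; SL = ⌊$50,076/7⌋ = $7,153 → take DB $11,195. Book value $44,781.
Year 5: DB = ⌊$44,781 × 200%/10⌋ = $8,956; SL = ⌊$38,881/6⌋ = $6,480 → take DB $8,956. Book value $35,825.
Year 6: DB = ⌊$35,825 × 200%/10⌋ = $7,165; SL = ⌊$29,925/5⌋ = $5,985 → take DB $7,165. Book value $28,660.
Year 7: DB = ⌊$28,660 × 200%/10⌋ = $5,732; SL = ⌊$22,760/4⌋ = $5,690 → take DB $5,732. Book value $22,928.
Year 8: DB = ⌊$22,928 × 200%/10⌋ = $4,585; SL = ⌊$17,028/3⌋ = $5,676 → take SL $5,676. Book value $17,252.

$5,676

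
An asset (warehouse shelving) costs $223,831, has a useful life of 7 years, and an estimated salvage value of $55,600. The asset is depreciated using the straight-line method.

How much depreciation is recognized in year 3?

Depreciable base = $223,831 − $55,600 = $168,231.
Annual expense = $168,231 / 7 = $24,033.

$24,033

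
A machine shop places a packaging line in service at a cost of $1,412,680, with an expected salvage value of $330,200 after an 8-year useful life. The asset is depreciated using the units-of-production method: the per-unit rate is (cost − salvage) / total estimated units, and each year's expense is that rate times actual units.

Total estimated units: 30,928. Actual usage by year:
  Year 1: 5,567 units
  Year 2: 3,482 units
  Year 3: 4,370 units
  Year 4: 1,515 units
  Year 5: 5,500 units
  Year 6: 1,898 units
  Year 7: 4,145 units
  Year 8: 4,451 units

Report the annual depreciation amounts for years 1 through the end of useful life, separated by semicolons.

$194,845; $121,870; $152,950; $53,025; $192,500; $66,430; $145,075; $155,785

Depreciable base = $1,412,680 − $330,200 = $1,082,480.
Rate = $1,082,480 / 30,928 units = $35 per unit.
Year 1: 5,567 × $35 = $194,845. Book value $1,217,835.
Year 2: 3,482 × $35 = $121,870. Book value $1,095,965.
Year 3: 4,370 × $35 = $152,950. Book value $943,015.
Year 4: 1,515 × $35 = $53,025. Book value $889,990.
Year 5: 5,500 × $35 = $192,500. Book value $697,490.
Year 6: 1,898 × $35 = $66,430. Book value $631,060.
Year 7: 4,145 × $35 = $145,075. Book value $485,985.
Year 8: 4,451 × $35 = $155,785. Book value $330,200.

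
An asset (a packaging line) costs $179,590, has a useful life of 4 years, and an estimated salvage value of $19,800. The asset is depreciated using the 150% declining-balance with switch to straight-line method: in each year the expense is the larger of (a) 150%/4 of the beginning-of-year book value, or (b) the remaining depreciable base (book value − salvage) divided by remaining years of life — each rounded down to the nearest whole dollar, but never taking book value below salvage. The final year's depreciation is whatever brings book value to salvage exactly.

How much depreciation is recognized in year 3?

$26,307

Depreciable base = $179,590 − $19,800 = $159,790.
Year 1: DB = ⌊$179,590 × 150%/4⌋ = $67,346; SL = ⌊$159,790/4⌋ = $39,947 → take DB $67,346. Book value $112,244.
Year 2: DB = ⌊$112,244 × 150%/4⌋ = $42,091; SL = ⌊$92,444/3⌋ = $30,814 → take DB $42,091. Book value $70,153.
Year 3: DB = ⌊$70,153 × 150%/4⌋ = $26,307; SL = ⌊$50,353/2⌋ = $25,176 → take DB $26,307. Book value $43,846.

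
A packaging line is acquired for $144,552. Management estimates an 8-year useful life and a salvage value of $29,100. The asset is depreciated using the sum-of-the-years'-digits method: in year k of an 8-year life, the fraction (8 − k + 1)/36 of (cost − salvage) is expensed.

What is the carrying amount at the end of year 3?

Depreciable base = $144,552 − $29,100 = $115,452.
Sum of the years' digits = 8+7+6+5+4+3+2+1 = 36.
Year 1: $115,452 × 8/36 = $25,656. Book value $118,896.
Year 2: $115,452 × 7/36 = $22,449. Book value $96,447.
Year 3: $115,452 × 6/36 = $19,242. Book value $77,205.

$77,205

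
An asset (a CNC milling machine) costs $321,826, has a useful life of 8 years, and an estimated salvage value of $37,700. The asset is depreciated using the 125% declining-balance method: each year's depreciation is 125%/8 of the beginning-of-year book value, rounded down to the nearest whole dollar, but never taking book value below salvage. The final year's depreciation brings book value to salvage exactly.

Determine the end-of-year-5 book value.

$137,625

Depreciable base = $321,826 − $37,700 = $284,126.
Year 1: ⌊$321,826 × 125%/8⌋ = $50,285. Book value $271,541.
Year 2: ⌊$271,541 × 125%/8⌋ = $42,428. Book value $229,113.
Year 3: ⌊$229,113 × 125%/8⌋ = $35,798. Book value $193,315.
Year 4: ⌊$193,315 × 125%/8⌋ = $30,205. Book value $163,110.
Year 5: ⌊$163,110 × 125%/8⌋ = $25,485. Book value $137,625.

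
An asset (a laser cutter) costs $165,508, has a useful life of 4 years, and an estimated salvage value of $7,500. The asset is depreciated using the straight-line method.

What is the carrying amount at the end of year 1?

Depreciable base = $165,508 − $7,500 = $158,008.
Annual expense = $158,008 / 4 = $39,502.
End of year 1: book value $126,006.

$126,006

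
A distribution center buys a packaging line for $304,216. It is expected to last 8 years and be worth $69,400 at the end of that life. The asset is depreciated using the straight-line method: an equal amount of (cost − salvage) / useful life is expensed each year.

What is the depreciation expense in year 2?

$29,352

Depreciable base = $304,216 − $69,400 = $234,816.
Annual expense = $234,816 / 8 = $29,352.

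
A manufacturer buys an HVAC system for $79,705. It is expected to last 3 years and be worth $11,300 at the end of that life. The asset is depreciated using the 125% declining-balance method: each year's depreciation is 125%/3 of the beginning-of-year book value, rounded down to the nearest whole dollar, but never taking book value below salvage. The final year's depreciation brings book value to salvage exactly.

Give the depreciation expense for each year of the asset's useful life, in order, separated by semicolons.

$33,210; $19,372; $15,823

Depreciable base = $79,705 − $11,300 = $68,405.
Year 1: ⌊$79,705 × 125%/3⌋ = $33,210. Book value $46,495.
Year 2: ⌊$46,495 × 125%/3⌋ = $19,372. Book value $27,123.
Year 3 (final): $27,123 − $11,300 = $15,823. Book value $11,300.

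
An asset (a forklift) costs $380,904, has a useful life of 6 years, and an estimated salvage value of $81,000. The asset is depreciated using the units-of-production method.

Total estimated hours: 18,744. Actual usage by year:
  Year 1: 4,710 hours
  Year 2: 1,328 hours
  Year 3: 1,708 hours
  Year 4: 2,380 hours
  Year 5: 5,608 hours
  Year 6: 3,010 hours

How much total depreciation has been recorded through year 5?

Depreciable base = $380,904 − $81,000 = $299,904.
Rate = $299,904 / 18,744 hours = $16 per hour.
Year 1: 4,710 × $16 = $75,360. Book value $305,544.
Year 2: 1,328 × $16 = $21,248. Book value $284,296.
Year 3: 1,708 × $16 = $27,328. Book value $256,968.
Year 4: 2,380 × $16 = $38,080. Book value $218,888.
Year 5: 5,608 × $16 = $89,728. Book value $129,160.
Accumulated through year 5 = $380,904 − $129,160 = $251,744.

$251,744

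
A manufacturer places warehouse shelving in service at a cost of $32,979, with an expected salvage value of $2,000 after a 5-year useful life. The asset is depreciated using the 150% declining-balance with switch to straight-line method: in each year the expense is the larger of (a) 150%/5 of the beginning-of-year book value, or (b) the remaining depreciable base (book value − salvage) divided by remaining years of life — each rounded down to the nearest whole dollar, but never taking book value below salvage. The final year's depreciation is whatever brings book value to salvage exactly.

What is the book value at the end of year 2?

Depreciable base = $32,979 − $2,000 = $30,979.
Year 1: DB = ⌊$32,979 × 150%/5⌋ = $9,893; SL = ⌊$30,979/5⌋ = $6,195 → take DB $9,893. Book value $23,086.
Year 2: DB = ⌊$23,086 × 150%/5⌋ = $6,925; SL = ⌊$21,086/4⌋ = $5,271 → take DB $6,925. Book value $16,161.

$16,161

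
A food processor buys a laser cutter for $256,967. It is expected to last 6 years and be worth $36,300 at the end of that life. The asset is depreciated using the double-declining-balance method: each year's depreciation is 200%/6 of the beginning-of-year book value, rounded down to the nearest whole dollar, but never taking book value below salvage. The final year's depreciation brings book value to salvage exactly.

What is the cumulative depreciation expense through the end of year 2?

$142,759

Depreciable base = $256,967 − $36,300 = $220,667.
Year 1: ⌊$256,967 × 200%/6⌋ = $85,655. Book value $171,312.
Year 2: ⌊$171,312 × 200%/6⌋ = $57,104. Book value $114,208.
Accumulated through year 2 = $256,967 − $114,208 = $142,759.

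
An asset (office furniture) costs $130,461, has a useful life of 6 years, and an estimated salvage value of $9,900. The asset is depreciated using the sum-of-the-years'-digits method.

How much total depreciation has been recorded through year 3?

$86,115

Depreciable base = $130,461 − $9,900 = $120,561.
Sum of the years' digits = 6+5+4+3+2+1 = 21.
Year 1: $120,561 × 6/21 = $34,446. Book value $96,015.
Year 2: $120,561 × 5/21 = $28,705. Book value $67,310.
Year 3: $120,561 × 4/21 = $22,964. Book value $44,346.
Accumulated through year 3 = $130,461 − $44,346 = $86,115.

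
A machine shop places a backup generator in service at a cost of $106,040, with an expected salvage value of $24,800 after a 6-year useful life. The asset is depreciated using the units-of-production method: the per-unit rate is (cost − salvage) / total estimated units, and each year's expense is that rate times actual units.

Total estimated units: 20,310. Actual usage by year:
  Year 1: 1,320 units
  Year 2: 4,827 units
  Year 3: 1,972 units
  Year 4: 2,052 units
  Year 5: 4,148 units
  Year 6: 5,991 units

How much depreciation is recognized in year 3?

$7,888

Depreciable base = $106,040 − $24,800 = $81,240.
Rate = $81,240 / 20,310 units = $4 per unit.
Year 1: 1,320 × $4 = $5,280. Book value $100,760.
Year 2: 4,827 × $4 = $19,308. Book value $81,452.
Year 3: 1,972 × $4 = $7,888. Book value $73,564.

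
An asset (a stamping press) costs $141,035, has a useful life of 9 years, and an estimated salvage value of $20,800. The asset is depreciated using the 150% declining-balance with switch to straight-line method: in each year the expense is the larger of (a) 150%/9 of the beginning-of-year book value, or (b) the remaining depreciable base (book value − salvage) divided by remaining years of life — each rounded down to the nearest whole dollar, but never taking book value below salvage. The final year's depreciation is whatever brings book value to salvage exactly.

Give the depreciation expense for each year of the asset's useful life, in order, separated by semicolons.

Depreciable base = $141,035 − $20,800 = $120,235.
Year 1: DB = ⌊$141,035 × 150%/9⌋ = $23,505; SL = ⌊$120,235/9⌋ = $13,359 → take DB $23,505. Book value $117,530.
Year 2: DB = ⌊$117,530 × 150%/9⌋ = $19,588; SL = ⌊$96,730/8⌋ = $12,091 → take DB $19,588. Book value $97,942.
Year 3: DB = ⌊$97,942 × 150%/9⌋ = $16,323; SL = ⌊$77,142/7⌋ = $11,020 → take DB $16,323. Book value $81,619.
Year 4: DB = ⌊$81,619 × 150%/9⌋ = $13,603; SL = ⌊$60,819/6⌋ = $10,136 → take DB $13,603. Book value $68,016.
Year 5: DB = ⌊$68,016 × 150%/9⌋ = $11,336; SL = ⌊$47,216/5⌋ = $9,443 → take DB $11,336. Book value $56,680.
Year 6: DB = ⌊$56,680 × 150%/9⌋ = $9,446; SL = ⌊$35,880/4⌋ = $8,970 → take DB $9,446. Book value $47,234.
Year 7: DB = ⌊$47,234 × 150%/9⌋ = $7,872; SL = ⌊$26,434/3⌋ = $8,811 → take SL $8,811. Book value $38,423.
Year 8: DB = ⌊$38,423 × 150%/9⌋ = $6,403; SL = ⌊$17,623/2⌋ = $8,811 → take SL $8,811. Book value $29,612.
Year 9 (final): $29,612 − $20,800 = $8,812. Book value $20,800.

$23,505; $19,588; $16,323; $13,603; $11,336; $9,446; $8,811; $8,811; $8,812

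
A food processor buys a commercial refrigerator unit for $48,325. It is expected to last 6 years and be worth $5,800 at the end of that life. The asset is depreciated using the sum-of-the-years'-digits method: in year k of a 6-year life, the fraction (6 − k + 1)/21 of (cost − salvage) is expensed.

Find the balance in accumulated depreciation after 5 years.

$40,500

Depreciable base = $48,325 − $5,800 = $42,525.
Sum of the years' digits = 6+5+4+3+2+1 = 21.
Year 1: $42,525 × 6/21 = $12,150. Book value $36,175.
Year 2: $42,525 × 5/21 = $10,125. Book value $26,050.
Year 3: $42,525 × 4/21 = $8,100. Book value $17,950.
Year 4: $42,525 × 3/21 = $6,075. Book value $11,875.
Year 5: $42,525 × 2/21 = $4,050. Book value $7,825.
Accumulated through year 5 = $48,325 − $7,825 = $40,500.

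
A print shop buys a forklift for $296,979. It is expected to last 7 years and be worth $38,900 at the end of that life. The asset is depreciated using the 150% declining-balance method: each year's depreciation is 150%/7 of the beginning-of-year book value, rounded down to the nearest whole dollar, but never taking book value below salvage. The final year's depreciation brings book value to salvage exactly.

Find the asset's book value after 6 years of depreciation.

Depreciable base = $296,979 − $38,900 = $258,079.
Year 1: ⌊$296,979 × 150%/7⌋ = $63,638. Book value $233,341.
Year 2: ⌊$233,341 × 150%/7⌋ = $50,001. Book value $183,340.
Year 3: ⌊$183,340 × 150%/7⌋ = $39,287. Book value $144,053.
Year 4: ⌊$144,053 × 150%/7⌋ = $30,868. Book value $113,185.
Year 5: ⌊$113,185 × 150%/7⌋ = $24,253. Book value $88,932.
Year 6: ⌊$88,932 × 150%/7⌋ = $19,056. Book value $69,876.

$69,876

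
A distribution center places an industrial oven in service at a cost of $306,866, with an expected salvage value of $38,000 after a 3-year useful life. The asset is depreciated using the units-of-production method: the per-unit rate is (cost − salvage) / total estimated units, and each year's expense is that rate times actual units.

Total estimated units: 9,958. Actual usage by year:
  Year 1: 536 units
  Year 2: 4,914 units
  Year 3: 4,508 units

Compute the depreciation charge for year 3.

Depreciable base = $306,866 − $38,000 = $268,866.
Rate = $268,866 / 9,958 units = $27 per unit.
Year 1: 536 × $27 = $14,472. Book value $292,394.
Year 2: 4,914 × $27 = $132,678. Book value $159,716.
Year 3: 4,508 × $27 = $121,716. Book value $38,000.

$121,716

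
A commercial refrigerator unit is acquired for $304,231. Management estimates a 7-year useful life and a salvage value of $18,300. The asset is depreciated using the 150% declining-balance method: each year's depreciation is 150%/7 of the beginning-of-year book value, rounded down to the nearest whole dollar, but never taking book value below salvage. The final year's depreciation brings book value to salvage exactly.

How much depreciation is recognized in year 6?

Depreciable base = $304,231 − $18,300 = $285,931.
Year 1: ⌊$304,231 × 150%/7⌋ = $65,192. Book value $239,039.
Year 2: ⌊$239,039 × 150%/7⌋ = $51,222. Book value $187,817.
Year 3: ⌊$187,817 × 150%/7⌋ = $40,246. Book value $147,571.
Year 4: ⌊$147,571 × 150%/7⌋ = $31,622. Book value $115,949.
Year 5: ⌊$115,949 × 150%/7⌋ = $24,846. Book value $91,103.
Year 6: ⌊$91,103 × 150%/7⌋ = $19,522. Book value $71,581.

$19,522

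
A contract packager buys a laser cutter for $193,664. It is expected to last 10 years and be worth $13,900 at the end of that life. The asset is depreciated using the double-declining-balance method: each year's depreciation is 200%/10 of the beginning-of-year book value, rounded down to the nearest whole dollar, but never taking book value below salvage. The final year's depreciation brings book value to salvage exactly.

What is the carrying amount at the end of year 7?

$40,616

Depreciable base = $193,664 − $13,900 = $179,764.
Year 1: ⌊$193,664 × 200%/10⌋ = $38,732. Book value $154,932.
Year 2: ⌊$154,932 × 200%/10⌋ = $30,986. Book value $123,946.
Year 3: ⌊$123,946 × 200%/10⌋ = $24,789. Book value $99,157.
Year 4: ⌊$99,157 × 200%/10⌋ = $19,831. Book value $79,326.
Year 5: ⌊$79,326 × 200%/10⌋ = $15,865. Book value $63,461.
Year 6: ⌊$63,461 × 200%/10⌋ = $12,692. Book value $50,769.
Year 7: ⌊$50,769 × 200%/10⌋ = $10,153. Book value $40,616.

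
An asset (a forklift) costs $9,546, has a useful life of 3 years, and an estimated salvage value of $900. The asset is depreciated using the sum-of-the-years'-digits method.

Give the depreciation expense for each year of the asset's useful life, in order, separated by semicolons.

Depreciable base = $9,546 − $900 = $8,646.
Sum of the years' digits = 3+2+1 = 6.
Year 1: $8,646 × 3/6 = $4,323. Book value $5,223.
Year 2: $8,646 × 2/6 = $2,882. Book value $2,341.
Year 3: $8,646 × 1/6 = $1,441. Book value $900.

$4,323; $2,882; $1,441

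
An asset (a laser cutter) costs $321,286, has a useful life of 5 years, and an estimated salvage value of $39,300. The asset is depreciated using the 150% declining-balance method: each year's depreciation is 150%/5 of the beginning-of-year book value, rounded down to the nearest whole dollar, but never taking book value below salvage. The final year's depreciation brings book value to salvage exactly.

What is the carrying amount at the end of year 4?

$77,142

Depreciable base = $321,286 − $39,300 = $281,986.
Year 1: ⌊$321,286 × 150%/5⌋ = $96,385. Book value $224,901.
Year 2: ⌊$224,901 × 150%/5⌋ = $67,470. Book value $157,431.
Year 3: ⌊$157,431 × 150%/5⌋ = $47,229. Book value $110,202.
Year 4: ⌊$110,202 × 150%/5⌋ = $33,060. Book value $77,142.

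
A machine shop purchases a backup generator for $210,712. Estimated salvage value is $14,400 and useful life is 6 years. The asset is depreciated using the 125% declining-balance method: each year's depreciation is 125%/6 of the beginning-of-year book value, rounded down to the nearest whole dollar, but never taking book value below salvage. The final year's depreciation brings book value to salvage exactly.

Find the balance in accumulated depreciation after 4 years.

$127,943

Depreciable base = $210,712 − $14,400 = $196,312.
Year 1: ⌊$210,712 × 125%/6⌋ = $43,898. Book value $166,814.
Year 2: ⌊$166,814 × 125%/6⌋ = $34,752. Book value $132,062.
Year 3: ⌊$132,062 × 125%/6⌋ = $27,512. Book value $104,550.
Year 4: ⌊$104,550 × 125%/6⌋ = $21,781. Book value $82,769.
Accumulated through year 4 = $210,712 − $82,769 = $127,943.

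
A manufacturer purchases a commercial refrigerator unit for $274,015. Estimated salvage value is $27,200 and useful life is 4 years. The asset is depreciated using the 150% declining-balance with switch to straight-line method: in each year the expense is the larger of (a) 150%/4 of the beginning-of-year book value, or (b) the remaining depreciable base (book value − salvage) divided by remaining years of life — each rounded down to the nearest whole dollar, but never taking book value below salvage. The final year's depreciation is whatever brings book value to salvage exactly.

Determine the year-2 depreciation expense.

Depreciable base = $274,015 − $27,200 = $246,815.
Year 1: DB = ⌊$274,015 × 150%/4⌋ = $102,755; SL = ⌊$246,815/4⌋ = $61,703 → take DB $102,755. Book value $171,260.
Year 2: DB = ⌊$171,260 × 150%/4⌋ = $64,222; SL = ⌊$144,060/3⌋ = $48,020 → take DB $64,222. Book value $107,038.

$64,222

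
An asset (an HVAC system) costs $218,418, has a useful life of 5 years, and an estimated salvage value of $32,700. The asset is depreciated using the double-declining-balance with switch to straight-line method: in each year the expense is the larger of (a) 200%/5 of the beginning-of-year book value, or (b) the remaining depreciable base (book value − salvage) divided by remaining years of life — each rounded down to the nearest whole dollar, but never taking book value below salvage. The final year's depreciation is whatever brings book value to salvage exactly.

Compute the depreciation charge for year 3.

$31,452

Depreciable base = $218,418 − $32,700 = $185,718.
Year 1: DB = ⌊$218,418 × 200%/5⌋ = $87,367; SL = ⌊$185,718/5⌋ = $37,143 → take DB $87,367. Book value $131,051.
Year 2: DB = ⌊$131,051 × 200%/5⌋ = $52,420; SL = ⌊$98,351/4⌋ = $24,587 → take DB $52,420. Book value $78,631.
Year 3: DB = ⌊$78,631 × 200%/5⌋ = $31,452; SL = ⌊$45,931/3⌋ = $15,310 → take DB $31,452. Book value $47,179.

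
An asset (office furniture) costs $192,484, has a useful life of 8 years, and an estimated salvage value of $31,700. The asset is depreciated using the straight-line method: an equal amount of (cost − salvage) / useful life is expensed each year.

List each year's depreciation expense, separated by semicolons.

Depreciable base = $192,484 − $31,700 = $160,784.
Annual expense = $160,784 / 8 = $20,098.
End of year 1: book value $172,386.
End of year 2: book value $152,288.
End of year 3: book value $132,190.
End of year 4: book value $112,092.
End of year 5: book value $91,994.
End of year 6: book value $71,896.
End of year 7: book value $51,798.
End of year 8: book value $31,700.

$20,098; $20,098; $20,098; $20,098; $20,098; $20,098; $20,098; $20,098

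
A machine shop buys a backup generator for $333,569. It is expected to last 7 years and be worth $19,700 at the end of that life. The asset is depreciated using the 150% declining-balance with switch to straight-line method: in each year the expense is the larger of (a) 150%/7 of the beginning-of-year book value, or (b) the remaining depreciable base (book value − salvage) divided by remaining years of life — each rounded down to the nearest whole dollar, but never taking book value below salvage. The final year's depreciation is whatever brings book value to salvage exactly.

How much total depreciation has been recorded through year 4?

$207,293

Depreciable base = $333,569 − $19,700 = $313,869.
Year 1: DB = ⌊$333,569 × 150%/7⌋ = $71,479; SL = ⌊$313,869/7⌋ = $44,838 → take DB $71,479. Book value $262,090.
Year 2: DB = ⌊$262,090 × 150%/7⌋ = $56,162; SL = ⌊$242,390/6⌋ = $40,398 → take DB $56,162. Book value $205,928.
Year 3: DB = ⌊$205,928 × 150%/7⌋ = $44,127; SL = ⌊$186,228/5⌋ = $37,245 → take DB $44,127. Book value $161,801.
Year 4: DB = ⌊$161,801 × 150%/7⌋ = $34,671; SL = ⌊$142,101/4⌋ = $35,525 → take SL $35,525. Book value $126,276.
Accumulated through year 4 = $333,569 − $126,276 = $207,293.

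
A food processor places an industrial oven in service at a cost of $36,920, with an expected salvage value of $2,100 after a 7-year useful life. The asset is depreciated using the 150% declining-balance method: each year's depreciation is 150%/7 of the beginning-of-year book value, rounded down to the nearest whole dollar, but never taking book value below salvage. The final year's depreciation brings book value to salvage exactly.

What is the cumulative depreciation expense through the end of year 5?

$25,863

Depreciable base = $36,920 − $2,100 = $34,820.
Year 1: ⌊$36,920 × 150%/7⌋ = $7,911. Book value $29,009.
Year 2: ⌊$29,009 × 150%/7⌋ = $6,216. Book value $22,793.
Year 3: ⌊$22,793 × 150%/7⌋ = $4,884. Book value $17,909.
Year 4: ⌊$17,909 × 150%/7⌋ = $3,837. Book value $14,072.
Year 5: ⌊$14,072 × 150%/7⌋ = $3,015. Book value $11,057.
Accumulated through year 5 = $36,920 − $11,057 = $25,863.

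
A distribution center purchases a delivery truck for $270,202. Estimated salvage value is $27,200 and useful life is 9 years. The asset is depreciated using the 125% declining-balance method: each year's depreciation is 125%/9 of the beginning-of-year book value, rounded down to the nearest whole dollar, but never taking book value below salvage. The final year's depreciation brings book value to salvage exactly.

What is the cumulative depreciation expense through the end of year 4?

$121,632

Depreciable base = $270,202 − $27,200 = $243,002.
Year 1: ⌊$270,202 × 125%/9⌋ = $37,528. Book value $232,674.
Year 2: ⌊$232,674 × 125%/9⌋ = $32,315. Book value $200,359.
Year 3: ⌊$200,359 × 125%/9⌋ = $27,827. Book value $172,532.
Year 4: ⌊$172,532 × 125%/9⌋ = $23,962. Book value $148,570.
Accumulated through year 4 = $270,202 − $148,570 = $121,632.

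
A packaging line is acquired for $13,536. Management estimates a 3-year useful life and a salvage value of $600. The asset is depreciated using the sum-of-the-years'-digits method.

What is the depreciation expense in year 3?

Depreciable base = $13,536 − $600 = $12,936.
Sum of the years' digits = 3+2+1 = 6.
Year 1: $12,936 × 3/6 = $6,468. Book value $7,068.
Year 2: $12,936 × 2/6 = $4,312. Book value $2,756.
Year 3: $12,936 × 1/6 = $2,156. Book value $600.

$2,156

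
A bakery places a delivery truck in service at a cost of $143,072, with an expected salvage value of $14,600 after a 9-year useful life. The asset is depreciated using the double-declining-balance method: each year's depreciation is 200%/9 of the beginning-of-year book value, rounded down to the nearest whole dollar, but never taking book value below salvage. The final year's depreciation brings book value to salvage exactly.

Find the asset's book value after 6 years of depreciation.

$31,675

Depreciable base = $143,072 − $14,600 = $128,472.
Year 1: ⌊$143,072 × 200%/9⌋ = $31,793. Book value $111,279.
Year 2: ⌊$111,279 × 200%/9⌋ = $24,728. Book value $86,551.
Year 3: ⌊$86,551 × 200%/9⌋ = $19,233. Book value $67,318.
Year 4: ⌊$67,318 × 200%/9⌋ = $14,959. Book value $52,359.
Year 5: ⌊$52,359 × 200%/9⌋ = $11,635. Book value $40,724.
Year 6: ⌊$40,724 × 200%/9⌋ = $9,049. Book value $31,675.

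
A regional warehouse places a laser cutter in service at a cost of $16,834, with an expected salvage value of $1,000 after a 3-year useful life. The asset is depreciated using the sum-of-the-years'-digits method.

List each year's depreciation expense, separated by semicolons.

$7,917; $5,278; $2,639

Depreciable base = $16,834 − $1,000 = $15,834.
Sum of the years' digits = 3+2+1 = 6.
Year 1: $15,834 × 3/6 = $7,917. Book value $8,917.
Year 2: $15,834 × 2/6 = $5,278. Book value $3,639.
Year 3: $15,834 × 1/6 = $2,639. Book value $1,000.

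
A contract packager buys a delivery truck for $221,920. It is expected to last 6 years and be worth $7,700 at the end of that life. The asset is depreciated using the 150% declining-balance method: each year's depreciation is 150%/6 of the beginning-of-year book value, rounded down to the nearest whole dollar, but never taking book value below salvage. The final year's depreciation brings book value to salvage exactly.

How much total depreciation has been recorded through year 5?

Depreciable base = $221,920 − $7,700 = $214,220.
Year 1: ⌊$221,920 × 150%/6⌋ = $55,480. Book value $166,440.
Year 2: ⌊$166,440 × 150%/6⌋ = $41,610. Book value $124,830.
Year 3: ⌊$124,830 × 150%/6⌋ = $31,207. Book value $93,623.
Year 4: ⌊$93,623 × 150%/6⌋ = $23,405. Book value $70,218.
Year 5: ⌊$70,218 × 150%/6⌋ = $17,554. Book value $52,664.
Accumulated through year 5 = $221,920 − $52,664 = $169,256.

$169,256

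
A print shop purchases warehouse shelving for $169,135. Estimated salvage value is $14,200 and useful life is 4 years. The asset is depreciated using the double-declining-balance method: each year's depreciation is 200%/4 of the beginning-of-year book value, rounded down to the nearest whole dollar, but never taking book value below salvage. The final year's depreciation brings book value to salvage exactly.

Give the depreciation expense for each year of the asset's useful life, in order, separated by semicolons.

$84,567; $42,284; $21,142; $6,942

Depreciable base = $169,135 − $14,200 = $154,935.
Year 1: ⌊$169,135 × 200%/4⌋ = $84,567. Book value $84,568.
Year 2: ⌊$84,568 × 200%/4⌋ = $42,284. Book value $42,284.
Year 3: ⌊$42,284 × 200%/4⌋ = $21,142. Book value $21,142.
Year 4 (final): $21,142 − $14,200 = $6,942. Book value $14,200.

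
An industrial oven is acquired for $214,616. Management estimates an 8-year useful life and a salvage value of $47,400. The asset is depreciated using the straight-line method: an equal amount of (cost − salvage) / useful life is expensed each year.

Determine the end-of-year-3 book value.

Depreciable base = $214,616 − $47,400 = $167,216.
Annual expense = $167,216 / 8 = $20,902.
End of year 1: book value $193,714.
End of year 2: book value $172,812.
End of year 3: book value $151,910.

$151,910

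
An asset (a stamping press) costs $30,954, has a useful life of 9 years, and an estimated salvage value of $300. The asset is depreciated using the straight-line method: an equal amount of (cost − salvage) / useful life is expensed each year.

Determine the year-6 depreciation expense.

$3,406

Depreciable base = $30,954 − $300 = $30,654.
Annual expense = $30,654 / 9 = $3,406.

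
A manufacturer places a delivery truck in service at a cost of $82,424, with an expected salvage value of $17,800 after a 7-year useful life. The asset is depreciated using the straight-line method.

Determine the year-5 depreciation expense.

$9,232

Depreciable base = $82,424 − $17,800 = $64,624.
Annual expense = $64,624 / 7 = $9,232.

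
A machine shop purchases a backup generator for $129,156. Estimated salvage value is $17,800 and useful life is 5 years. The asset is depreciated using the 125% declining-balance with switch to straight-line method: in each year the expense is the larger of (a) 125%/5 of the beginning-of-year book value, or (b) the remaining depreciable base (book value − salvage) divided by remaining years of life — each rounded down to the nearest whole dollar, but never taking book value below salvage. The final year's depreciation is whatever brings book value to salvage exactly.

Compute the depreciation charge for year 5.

$18,284

Depreciable base = $129,156 − $17,800 = $111,356.
Year 1: DB = ⌊$129,156 × 125%/5⌋ = $32,289; SL = ⌊$111,356/5⌋ = $22,271 → take DB $32,289. Book value $96,867.
Year 2: DB = ⌊$96,867 × 125%/5⌋ = $24,216; SL = ⌊$79,067/4⌋ = $19,766 → take DB $24,216. Book value $72,651.
Year 3: DB = ⌊$72,651 × 125%/5⌋ = $18,162; SL = ⌊$54,851/3⌋ = $18,283 → take SL $18,283. Book value $54,368.
Year 4: DB = ⌊$54,368 × 125%/5⌋ = $13,592; SL = ⌊$36,568/2⌋ = $18,284 → take SL $18,284. Book value $36,084.
Year 5 (final): $36,084 − $17,800 = $18,284. Book value $17,800.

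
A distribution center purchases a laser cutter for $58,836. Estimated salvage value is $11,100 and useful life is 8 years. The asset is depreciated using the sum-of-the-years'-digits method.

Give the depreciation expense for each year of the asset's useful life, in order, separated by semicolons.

Depreciable base = $58,836 − $11,100 = $47,736.
Sum of the years' digits = 8+7+6+5+4+3+2+1 = 36.
Year 1: $47,736 × 8/36 = $10,608. Book value $48,228.
Year 2: $47,736 × 7/36 = $9,282. Book value $38,946.
Year 3: $47,736 × 6/36 = $7,956. Book value $30,990.
Year 4: $47,736 × 5/36 = $6,630. Book value $24,360.
Year 5: $47,736 × 4/36 = $5,304. Book value $19,056.
Year 6: $47,736 × 3/36 = $3,978. Book value $15,078.
Year 7: $47,736 × 2/36 = $2,652. Book value $12,426.
Year 8: $47,736 × 1/36 = $1,326. Book value $11,100.

$10,608; $9,282; $7,956; $6,630; $5,304; $3,978; $2,652; $1,326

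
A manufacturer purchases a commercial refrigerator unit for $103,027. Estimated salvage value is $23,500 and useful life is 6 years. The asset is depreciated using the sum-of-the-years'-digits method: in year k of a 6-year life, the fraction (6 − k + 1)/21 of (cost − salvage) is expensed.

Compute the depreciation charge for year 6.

Depreciable base = $103,027 − $23,500 = $79,527.
Sum of the years' digits = 6+5+4+3+2+1 = 21.
Year 1: $79,527 × 6/21 = $22,722. Book value $80,305.
Year 2: $79,527 × 5/21 = $18,935. Book value $61,370.
Year 3: $79,527 × 4/21 = $15,148. Book value $46,222.
Year 4: $79,527 × 3/21 = $11,361. Book value $34,861.
Year 5: $79,527 × 2/21 = $7,574. Book value $27,287.
Year 6: $79,527 × 1/21 = $3,787. Book value $23,500.

$3,787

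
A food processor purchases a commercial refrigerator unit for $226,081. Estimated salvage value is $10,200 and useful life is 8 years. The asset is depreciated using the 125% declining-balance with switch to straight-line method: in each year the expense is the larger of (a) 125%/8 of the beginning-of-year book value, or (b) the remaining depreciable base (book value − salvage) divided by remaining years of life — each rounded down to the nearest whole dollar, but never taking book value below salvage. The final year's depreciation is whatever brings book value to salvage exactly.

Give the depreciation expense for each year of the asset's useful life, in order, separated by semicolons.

Depreciable base = $226,081 − $10,200 = $215,881.
Year 1: DB = ⌊$226,081 × 125%/8⌋ = $35,325; SL = ⌊$215,881/8⌋ = $26,985 → take DB $35,325. Book value $190,756.
Year 2: DB = ⌊$190,756 × 125%/8⌋ = $29,805; SL = ⌊$180,556/7⌋ = $25,793 → take DB $29,805. Book value $160,951.
Year 3: DB = ⌊$160,951 × 125%/8⌋ = $25,148; SL = ⌊$150,751/6⌋ = $25,125 → take DB $25,148. Book value $135,803.
Year 4: DB = ⌊$135,803 × 125%/8⌋ = $21,219; SL = ⌊$125,603/5⌋ = $25,120 → take SL $25,120. Book value $110,683.
Year 5: DB = ⌊$110,683 × 125%/8⌋ = $17,294; SL = ⌊$100,483/4⌋ = $25,120 → take SL $25,120. Book value $85,563.
Year 6: DB = ⌊$85,563 × 125%/8⌋ = $13,369; SL = ⌊$75,363/3⌋ = $25,121 → take SL $25,121. Book value $60,442.
Year 7: DB = ⌊$60,442 × 125%/8⌋ = $9,444; SL = ⌊$50,242/2⌋ = $25,121 → take SL $25,121. Book value $35,321.
Year 8 (final): $35,321 − $10,200 = $25,121. Book value $10,200.

$35,325; $29,805; $25,148; $25,120; $25,120; $25,121; $25,121; $25,121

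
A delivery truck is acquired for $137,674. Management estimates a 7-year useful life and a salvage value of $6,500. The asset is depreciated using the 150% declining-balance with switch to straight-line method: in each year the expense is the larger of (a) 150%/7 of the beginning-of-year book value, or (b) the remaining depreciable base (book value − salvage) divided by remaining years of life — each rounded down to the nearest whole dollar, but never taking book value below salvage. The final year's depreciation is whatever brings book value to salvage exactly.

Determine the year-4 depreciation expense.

$15,070

Depreciable base = $137,674 − $6,500 = $131,174.
Year 1: DB = ⌊$137,674 × 150%/7⌋ = $29,501; SL = ⌊$131,174/7⌋ = $18,739 → take DB $29,501. Book value $108,173.
Year 2: DB = ⌊$108,173 × 150%/7⌋ = $23,179; SL = ⌊$101,673/6⌋ = $16,945 → take DB $23,179. Book value $84,994.
Year 3: DB = ⌊$84,994 × 150%/7⌋ = $18,213; SL = ⌊$78,494/5⌋ = $15,698 → take DB $18,213. Book value $66,781.
Year 4: DB = ⌊$66,781 × 150%/7⌋ = $14,310; SL = ⌊$60,281/4⌋ = $15,070 → take SL $15,070. Book value $51,711.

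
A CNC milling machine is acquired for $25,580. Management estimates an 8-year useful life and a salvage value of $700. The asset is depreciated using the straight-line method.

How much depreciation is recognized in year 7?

$3,110

Depreciable base = $25,580 − $700 = $24,880.
Annual expense = $24,880 / 8 = $3,110.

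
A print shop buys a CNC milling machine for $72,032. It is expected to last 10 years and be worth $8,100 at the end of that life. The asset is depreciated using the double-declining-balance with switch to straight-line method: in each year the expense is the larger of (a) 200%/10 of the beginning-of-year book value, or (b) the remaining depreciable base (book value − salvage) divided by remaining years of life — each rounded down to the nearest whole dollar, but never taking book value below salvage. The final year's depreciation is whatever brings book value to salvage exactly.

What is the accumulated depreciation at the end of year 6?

$53,148

Depreciable base = $72,032 − $8,100 = $63,932.
Year 1: DB = ⌊$72,032 × 200%/10⌋ = $14,406; SL = ⌊$63,932/10⌋ = $6,393 → take DB $14,406. Book value $57,626.
Year 2: DB = ⌊$57,626 × 200%/10⌋ = $11,525; SL = ⌊$49,526/9⌋ = $5,502 → take DB $11,525. Book value $46,101.
Year 3: DB = ⌊$46,101 × 200%/10⌋ = $9,220; SL = ⌊$38,001/8⌋ = $4,750 → take DB $9,220. Book value $36,881.
Year 4: DB = ⌊$36,881 × 200%/10⌋ = $7,376; SL = ⌊$28,781/7⌋ = $4,111 → take DB $7,376. Book value $29,505.
Year 5: DB = ⌊$29,505 × 200%/10⌋ = $5,901; SL = ⌊$21,405/6⌋ = $3,567 → take DB $5,901. Book value $23,604.
Year 6: DB = ⌊$23,604 × 200%/10⌋ = $4,720; SL = ⌊$15,504/5⌋ = $3,100 → take DB $4,720. Book value $18,884.
Accumulated through year 6 = $72,032 − $18,884 = $53,148.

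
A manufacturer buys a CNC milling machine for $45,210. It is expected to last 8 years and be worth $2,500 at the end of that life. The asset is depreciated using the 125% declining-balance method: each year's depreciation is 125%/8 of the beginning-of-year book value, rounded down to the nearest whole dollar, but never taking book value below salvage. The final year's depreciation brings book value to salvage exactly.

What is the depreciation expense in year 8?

$11,265

Depreciable base = $45,210 − $2,500 = $42,710.
Year 1: ⌊$45,210 × 125%/8⌋ = $7,064. Book value $38,146.
Year 2: ⌊$38,146 × 125%/8⌋ = $5,960. Book value $32,186.
Year 3: ⌊$32,186 × 125%/8⌋ = $5,029. Book value $27,157.
Year 4: ⌊$27,157 × 125%/8⌋ = $4,243. Book value $22,914.
Year 5: ⌊$22,914 × 125%/8⌋ = $3,580. Book value $19,334.
Year 6: ⌊$19,334 × 125%/8⌋ = $3,020. Book value $16,314.
Year 7: ⌊$16,314 × 125%/8⌋ = $2,549. Book value $13,765.
Year 8 (final): $13,765 − $2,500 = $11,265. Book value $2,500.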